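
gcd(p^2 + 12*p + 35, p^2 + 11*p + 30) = p + 5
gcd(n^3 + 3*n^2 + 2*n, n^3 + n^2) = n^2 + n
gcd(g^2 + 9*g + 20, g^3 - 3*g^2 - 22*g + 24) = g + 4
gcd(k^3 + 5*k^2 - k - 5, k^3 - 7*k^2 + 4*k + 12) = k + 1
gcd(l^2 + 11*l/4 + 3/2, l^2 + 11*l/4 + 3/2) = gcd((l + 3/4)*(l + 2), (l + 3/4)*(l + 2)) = l^2 + 11*l/4 + 3/2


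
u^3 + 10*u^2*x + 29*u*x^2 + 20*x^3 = (u + x)*(u + 4*x)*(u + 5*x)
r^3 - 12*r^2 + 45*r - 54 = (r - 6)*(r - 3)^2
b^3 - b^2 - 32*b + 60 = (b - 5)*(b - 2)*(b + 6)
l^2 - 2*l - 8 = (l - 4)*(l + 2)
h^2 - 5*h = h*(h - 5)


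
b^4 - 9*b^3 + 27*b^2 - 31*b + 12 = (b - 4)*(b - 3)*(b - 1)^2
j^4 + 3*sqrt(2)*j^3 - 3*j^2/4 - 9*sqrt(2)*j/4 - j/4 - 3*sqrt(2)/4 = (j - 1)*(j + 1/2)^2*(j + 3*sqrt(2))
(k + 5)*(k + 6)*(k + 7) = k^3 + 18*k^2 + 107*k + 210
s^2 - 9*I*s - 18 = (s - 6*I)*(s - 3*I)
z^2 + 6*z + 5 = (z + 1)*(z + 5)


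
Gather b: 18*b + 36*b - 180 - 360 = 54*b - 540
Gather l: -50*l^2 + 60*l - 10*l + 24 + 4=-50*l^2 + 50*l + 28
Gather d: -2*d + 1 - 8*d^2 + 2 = -8*d^2 - 2*d + 3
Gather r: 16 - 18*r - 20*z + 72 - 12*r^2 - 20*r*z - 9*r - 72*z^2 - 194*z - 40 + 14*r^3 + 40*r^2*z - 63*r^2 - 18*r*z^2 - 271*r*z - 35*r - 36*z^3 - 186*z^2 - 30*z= 14*r^3 + r^2*(40*z - 75) + r*(-18*z^2 - 291*z - 62) - 36*z^3 - 258*z^2 - 244*z + 48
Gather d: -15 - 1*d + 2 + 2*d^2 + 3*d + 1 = 2*d^2 + 2*d - 12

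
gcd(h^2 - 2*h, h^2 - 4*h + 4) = h - 2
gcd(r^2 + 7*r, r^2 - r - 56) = r + 7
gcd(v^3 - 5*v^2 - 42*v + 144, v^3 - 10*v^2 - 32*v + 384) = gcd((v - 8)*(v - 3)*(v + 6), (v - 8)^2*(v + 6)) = v^2 - 2*v - 48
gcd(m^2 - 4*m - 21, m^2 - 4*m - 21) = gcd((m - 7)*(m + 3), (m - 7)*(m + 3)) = m^2 - 4*m - 21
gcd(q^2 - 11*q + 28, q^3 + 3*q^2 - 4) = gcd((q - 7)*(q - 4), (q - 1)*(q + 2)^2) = 1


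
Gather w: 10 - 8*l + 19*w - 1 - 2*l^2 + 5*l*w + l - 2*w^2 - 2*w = -2*l^2 - 7*l - 2*w^2 + w*(5*l + 17) + 9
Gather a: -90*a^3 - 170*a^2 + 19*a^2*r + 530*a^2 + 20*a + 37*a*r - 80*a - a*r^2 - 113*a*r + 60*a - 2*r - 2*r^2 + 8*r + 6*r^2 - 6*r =-90*a^3 + a^2*(19*r + 360) + a*(-r^2 - 76*r) + 4*r^2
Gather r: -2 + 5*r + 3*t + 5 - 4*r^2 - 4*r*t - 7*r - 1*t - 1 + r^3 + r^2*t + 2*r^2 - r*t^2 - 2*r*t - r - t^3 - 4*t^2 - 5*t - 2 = r^3 + r^2*(t - 2) + r*(-t^2 - 6*t - 3) - t^3 - 4*t^2 - 3*t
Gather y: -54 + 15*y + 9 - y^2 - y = -y^2 + 14*y - 45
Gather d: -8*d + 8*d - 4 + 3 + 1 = 0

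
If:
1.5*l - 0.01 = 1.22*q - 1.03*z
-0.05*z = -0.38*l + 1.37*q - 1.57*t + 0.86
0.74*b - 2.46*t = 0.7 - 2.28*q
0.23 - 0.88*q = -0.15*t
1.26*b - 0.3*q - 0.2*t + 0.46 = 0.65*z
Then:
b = -21.93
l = 25.82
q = -1.08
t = -7.88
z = -38.87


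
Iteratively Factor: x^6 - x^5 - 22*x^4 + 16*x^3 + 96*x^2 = (x)*(x^5 - x^4 - 22*x^3 + 16*x^2 + 96*x) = x*(x - 3)*(x^4 + 2*x^3 - 16*x^2 - 32*x) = x*(x - 3)*(x + 2)*(x^3 - 16*x) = x*(x - 3)*(x + 2)*(x + 4)*(x^2 - 4*x) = x^2*(x - 3)*(x + 2)*(x + 4)*(x - 4)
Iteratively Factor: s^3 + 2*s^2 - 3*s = (s)*(s^2 + 2*s - 3) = s*(s - 1)*(s + 3)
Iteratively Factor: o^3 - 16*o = (o + 4)*(o^2 - 4*o) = o*(o + 4)*(o - 4)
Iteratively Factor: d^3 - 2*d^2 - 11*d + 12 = (d + 3)*(d^2 - 5*d + 4) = (d - 1)*(d + 3)*(d - 4)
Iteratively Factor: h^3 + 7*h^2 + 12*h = (h + 4)*(h^2 + 3*h) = h*(h + 4)*(h + 3)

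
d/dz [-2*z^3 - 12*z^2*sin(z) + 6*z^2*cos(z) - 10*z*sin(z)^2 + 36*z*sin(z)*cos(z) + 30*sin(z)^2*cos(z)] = -6*z^2*sin(z) - 12*z^2*cos(z) - 6*z^2 - 24*z*sin(z) - 10*z*sin(2*z) + 12*z*cos(z) + 36*z*cos(2*z) - 15*sin(z)/2 + 18*sin(2*z) + 45*sin(3*z)/2 + 5*cos(2*z) - 5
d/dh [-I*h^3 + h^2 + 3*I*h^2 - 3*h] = -3*I*h^2 + h*(2 + 6*I) - 3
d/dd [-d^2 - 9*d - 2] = -2*d - 9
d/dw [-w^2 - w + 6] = -2*w - 1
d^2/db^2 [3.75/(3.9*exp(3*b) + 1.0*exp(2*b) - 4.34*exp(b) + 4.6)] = ((-131.625*exp(2*b) - 15.0*exp(b) + 16.275)*(3.9*exp(3*b) + 1.0*exp(2*b) - 4.34*exp(b) + 4.6) + 3.75*(11.7*exp(2*b) + 2.0*exp(b) - 4.34)*(23.4*exp(2*b) + 4.0*exp(b) - 8.68)*exp(b))*exp(b)/(3.9*exp(3*b) + 1.0*exp(2*b) - 4.34*exp(b) + 4.6)^3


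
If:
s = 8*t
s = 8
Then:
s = 8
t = 1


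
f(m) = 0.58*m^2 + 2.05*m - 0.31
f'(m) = 1.16*m + 2.05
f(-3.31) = -0.74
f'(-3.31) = -1.79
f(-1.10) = -1.86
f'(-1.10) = 0.77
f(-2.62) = -1.70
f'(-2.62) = -0.99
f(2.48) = 8.34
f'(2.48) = 4.93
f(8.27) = 56.31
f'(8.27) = 11.64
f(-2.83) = -1.47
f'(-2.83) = -1.23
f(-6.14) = 8.97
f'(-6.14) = -5.07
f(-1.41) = -2.05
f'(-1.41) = 0.41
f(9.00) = 65.12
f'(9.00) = 12.49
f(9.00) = 65.12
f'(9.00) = 12.49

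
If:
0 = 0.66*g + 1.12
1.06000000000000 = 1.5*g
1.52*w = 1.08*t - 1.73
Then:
No Solution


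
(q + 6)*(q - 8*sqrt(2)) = q^2 - 8*sqrt(2)*q + 6*q - 48*sqrt(2)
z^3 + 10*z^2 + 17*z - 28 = (z - 1)*(z + 4)*(z + 7)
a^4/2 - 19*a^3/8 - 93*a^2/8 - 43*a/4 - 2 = (a/2 + 1/2)*(a - 8)*(a + 1/4)*(a + 2)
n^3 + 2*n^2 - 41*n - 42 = (n - 6)*(n + 1)*(n + 7)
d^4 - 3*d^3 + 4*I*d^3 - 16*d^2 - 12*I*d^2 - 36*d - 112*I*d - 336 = (d - 7)*(d + 4)*(d - 2*I)*(d + 6*I)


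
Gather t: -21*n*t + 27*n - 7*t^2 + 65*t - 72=27*n - 7*t^2 + t*(65 - 21*n) - 72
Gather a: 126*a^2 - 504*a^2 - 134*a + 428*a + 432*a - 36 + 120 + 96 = -378*a^2 + 726*a + 180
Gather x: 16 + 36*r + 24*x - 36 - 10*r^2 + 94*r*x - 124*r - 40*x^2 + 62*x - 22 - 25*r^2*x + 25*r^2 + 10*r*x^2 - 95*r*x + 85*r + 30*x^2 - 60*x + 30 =15*r^2 - 3*r + x^2*(10*r - 10) + x*(-25*r^2 - r + 26) - 12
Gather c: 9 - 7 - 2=0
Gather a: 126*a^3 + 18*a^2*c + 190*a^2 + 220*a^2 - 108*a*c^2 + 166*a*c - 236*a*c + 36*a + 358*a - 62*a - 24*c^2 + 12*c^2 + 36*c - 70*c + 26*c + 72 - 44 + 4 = 126*a^3 + a^2*(18*c + 410) + a*(-108*c^2 - 70*c + 332) - 12*c^2 - 8*c + 32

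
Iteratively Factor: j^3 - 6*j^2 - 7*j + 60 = (j - 5)*(j^2 - j - 12) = (j - 5)*(j + 3)*(j - 4)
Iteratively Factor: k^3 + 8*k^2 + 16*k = (k)*(k^2 + 8*k + 16) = k*(k + 4)*(k + 4)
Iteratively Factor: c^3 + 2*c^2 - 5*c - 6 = (c + 1)*(c^2 + c - 6) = (c + 1)*(c + 3)*(c - 2)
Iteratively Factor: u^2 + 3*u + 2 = (u + 2)*(u + 1)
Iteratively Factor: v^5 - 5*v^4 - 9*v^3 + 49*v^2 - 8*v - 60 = (v - 2)*(v^4 - 3*v^3 - 15*v^2 + 19*v + 30) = (v - 2)*(v + 3)*(v^3 - 6*v^2 + 3*v + 10) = (v - 5)*(v - 2)*(v + 3)*(v^2 - v - 2) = (v - 5)*(v - 2)^2*(v + 3)*(v + 1)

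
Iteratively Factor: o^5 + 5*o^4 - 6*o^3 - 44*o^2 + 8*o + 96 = (o + 4)*(o^4 + o^3 - 10*o^2 - 4*o + 24) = (o - 2)*(o + 4)*(o^3 + 3*o^2 - 4*o - 12) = (o - 2)^2*(o + 4)*(o^2 + 5*o + 6) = (o - 2)^2*(o + 2)*(o + 4)*(o + 3)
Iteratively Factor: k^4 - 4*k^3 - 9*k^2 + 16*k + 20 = (k + 1)*(k^3 - 5*k^2 - 4*k + 20) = (k - 5)*(k + 1)*(k^2 - 4) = (k - 5)*(k - 2)*(k + 1)*(k + 2)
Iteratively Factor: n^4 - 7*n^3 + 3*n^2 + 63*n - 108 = (n + 3)*(n^3 - 10*n^2 + 33*n - 36) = (n - 3)*(n + 3)*(n^2 - 7*n + 12) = (n - 3)^2*(n + 3)*(n - 4)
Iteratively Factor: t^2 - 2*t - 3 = (t + 1)*(t - 3)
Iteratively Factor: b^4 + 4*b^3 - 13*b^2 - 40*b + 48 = (b + 4)*(b^3 - 13*b + 12) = (b + 4)^2*(b^2 - 4*b + 3) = (b - 3)*(b + 4)^2*(b - 1)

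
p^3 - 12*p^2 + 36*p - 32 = (p - 8)*(p - 2)^2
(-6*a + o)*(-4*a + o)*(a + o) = 24*a^3 + 14*a^2*o - 9*a*o^2 + o^3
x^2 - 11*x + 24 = (x - 8)*(x - 3)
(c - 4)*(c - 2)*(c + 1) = c^3 - 5*c^2 + 2*c + 8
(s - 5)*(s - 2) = s^2 - 7*s + 10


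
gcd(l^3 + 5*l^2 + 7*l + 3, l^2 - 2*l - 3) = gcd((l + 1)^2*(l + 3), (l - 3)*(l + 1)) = l + 1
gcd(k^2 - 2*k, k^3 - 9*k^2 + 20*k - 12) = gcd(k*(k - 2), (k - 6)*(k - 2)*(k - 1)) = k - 2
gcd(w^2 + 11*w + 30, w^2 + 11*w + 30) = w^2 + 11*w + 30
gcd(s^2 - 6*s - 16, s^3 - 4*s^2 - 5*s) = 1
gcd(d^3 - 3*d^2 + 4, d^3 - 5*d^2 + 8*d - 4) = d^2 - 4*d + 4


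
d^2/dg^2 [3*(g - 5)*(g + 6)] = 6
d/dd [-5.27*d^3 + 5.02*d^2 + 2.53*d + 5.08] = -15.81*d^2 + 10.04*d + 2.53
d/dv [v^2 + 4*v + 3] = 2*v + 4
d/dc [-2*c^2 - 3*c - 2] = -4*c - 3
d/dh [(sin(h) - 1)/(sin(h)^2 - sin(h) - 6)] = (2*sin(h) + cos(h)^2 - 8)*cos(h)/(sin(h) + cos(h)^2 + 5)^2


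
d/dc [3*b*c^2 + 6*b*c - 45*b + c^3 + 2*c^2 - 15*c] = 6*b*c + 6*b + 3*c^2 + 4*c - 15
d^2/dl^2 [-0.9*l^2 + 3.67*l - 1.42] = -1.80000000000000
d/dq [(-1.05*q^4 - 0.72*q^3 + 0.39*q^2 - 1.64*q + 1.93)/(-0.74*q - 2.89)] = (2.331*q^4 + 13.2036*q^3 + 5.9538*q^2 - 2.2542*q + 6.1678)/(0.5476*q^2 + 4.2772*q + 8.3521)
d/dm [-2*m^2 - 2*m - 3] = -4*m - 2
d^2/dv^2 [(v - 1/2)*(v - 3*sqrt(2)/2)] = 2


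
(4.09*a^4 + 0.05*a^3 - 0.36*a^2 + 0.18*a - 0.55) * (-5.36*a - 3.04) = -21.9224*a^5 - 12.7016*a^4 + 1.7776*a^3 + 0.1296*a^2 + 2.4008*a + 1.672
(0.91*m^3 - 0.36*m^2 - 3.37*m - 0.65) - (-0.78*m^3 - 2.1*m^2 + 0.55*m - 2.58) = 1.69*m^3 + 1.74*m^2 - 3.92*m + 1.93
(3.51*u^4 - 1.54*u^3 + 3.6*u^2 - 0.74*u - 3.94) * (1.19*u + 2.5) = 4.1769*u^5 + 6.9424*u^4 + 0.434*u^3 + 8.1194*u^2 - 6.5386*u - 9.85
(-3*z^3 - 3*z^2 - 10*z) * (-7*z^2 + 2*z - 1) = 21*z^5 + 15*z^4 + 67*z^3 - 17*z^2 + 10*z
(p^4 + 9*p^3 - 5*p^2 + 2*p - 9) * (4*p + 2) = 4*p^5 + 38*p^4 - 2*p^3 - 2*p^2 - 32*p - 18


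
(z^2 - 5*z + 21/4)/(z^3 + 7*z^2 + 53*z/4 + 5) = (4*z^2 - 20*z + 21)/(4*z^3 + 28*z^2 + 53*z + 20)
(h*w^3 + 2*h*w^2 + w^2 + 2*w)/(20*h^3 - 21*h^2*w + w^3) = w*(h*w^2 + 2*h*w + w + 2)/(20*h^3 - 21*h^2*w + w^3)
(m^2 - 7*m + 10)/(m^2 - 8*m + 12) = (m - 5)/(m - 6)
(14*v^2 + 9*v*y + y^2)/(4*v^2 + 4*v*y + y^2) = (7*v + y)/(2*v + y)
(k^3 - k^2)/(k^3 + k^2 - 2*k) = k/(k + 2)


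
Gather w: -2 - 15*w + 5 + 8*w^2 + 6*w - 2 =8*w^2 - 9*w + 1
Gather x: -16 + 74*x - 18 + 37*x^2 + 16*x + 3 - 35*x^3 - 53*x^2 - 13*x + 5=-35*x^3 - 16*x^2 + 77*x - 26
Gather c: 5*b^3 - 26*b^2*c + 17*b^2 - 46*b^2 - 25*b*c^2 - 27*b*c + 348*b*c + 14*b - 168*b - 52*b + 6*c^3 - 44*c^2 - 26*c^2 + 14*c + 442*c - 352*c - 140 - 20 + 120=5*b^3 - 29*b^2 - 206*b + 6*c^3 + c^2*(-25*b - 70) + c*(-26*b^2 + 321*b + 104) - 40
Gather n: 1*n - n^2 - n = -n^2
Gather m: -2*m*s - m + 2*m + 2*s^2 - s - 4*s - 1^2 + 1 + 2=m*(1 - 2*s) + 2*s^2 - 5*s + 2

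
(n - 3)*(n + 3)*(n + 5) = n^3 + 5*n^2 - 9*n - 45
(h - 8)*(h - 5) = h^2 - 13*h + 40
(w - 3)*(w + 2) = w^2 - w - 6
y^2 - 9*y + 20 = (y - 5)*(y - 4)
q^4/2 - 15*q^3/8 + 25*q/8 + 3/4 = (q/2 + 1/2)*(q - 3)*(q - 2)*(q + 1/4)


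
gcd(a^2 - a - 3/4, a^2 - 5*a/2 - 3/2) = a + 1/2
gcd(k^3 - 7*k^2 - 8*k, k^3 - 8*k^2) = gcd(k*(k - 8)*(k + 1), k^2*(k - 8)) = k^2 - 8*k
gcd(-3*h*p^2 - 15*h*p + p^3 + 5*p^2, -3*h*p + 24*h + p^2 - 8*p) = -3*h + p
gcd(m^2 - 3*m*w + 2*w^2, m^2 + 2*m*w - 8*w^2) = -m + 2*w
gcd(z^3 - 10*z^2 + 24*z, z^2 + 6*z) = z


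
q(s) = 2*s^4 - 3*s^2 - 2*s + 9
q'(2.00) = 50.00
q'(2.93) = 181.65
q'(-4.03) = -501.43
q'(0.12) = -2.71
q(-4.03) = 495.87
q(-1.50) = 15.38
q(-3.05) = 160.27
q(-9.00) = 12906.00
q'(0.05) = -2.30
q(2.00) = 25.00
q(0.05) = 8.89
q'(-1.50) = -20.00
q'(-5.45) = -1264.33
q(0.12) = 8.72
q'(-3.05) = -210.68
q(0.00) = 9.00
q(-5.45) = 1695.27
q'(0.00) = -2.00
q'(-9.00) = -5780.00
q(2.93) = 124.79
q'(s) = 8*s^3 - 6*s - 2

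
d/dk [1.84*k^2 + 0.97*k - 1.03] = 3.68*k + 0.97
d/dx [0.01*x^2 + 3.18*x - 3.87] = 0.02*x + 3.18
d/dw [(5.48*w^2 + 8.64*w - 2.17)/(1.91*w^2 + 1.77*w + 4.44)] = (-6.8028*w^2 + 56.9518*w + 42.2025)/(3.6481*w^4 + 6.7614*w^3 + 20.0937*w^2 + 15.7176*w + 19.7136)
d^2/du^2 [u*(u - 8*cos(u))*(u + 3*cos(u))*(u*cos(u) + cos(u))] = -u^4*cos(u) - 8*u^3*sin(u) - u^3*cos(u) + 10*u^3*cos(2*u) - 6*u^2*sin(u) + 30*u^2*sin(2*u) + 30*u^2*cos(u) + 10*u^2*cos(2*u) + 54*u^2*cos(3*u) + 72*u*sin(u) + 20*u*sin(2*u) + 72*u*sin(3*u) + 24*u*cos(u) - 15*u*cos(2*u) + 54*u*cos(3*u) - 15*u + 36*sin(u) + 36*sin(3*u) - 36*cos(u) - 5*cos(2*u) - 12*cos(3*u) - 5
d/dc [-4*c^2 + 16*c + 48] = 16 - 8*c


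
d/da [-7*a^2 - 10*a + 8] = -14*a - 10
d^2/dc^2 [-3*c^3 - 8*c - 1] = -18*c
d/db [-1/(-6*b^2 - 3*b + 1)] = 3*(-4*b - 1)/(6*b^2 + 3*b - 1)^2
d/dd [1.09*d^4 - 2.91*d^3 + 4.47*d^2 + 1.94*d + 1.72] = 4.36*d^3 - 8.73*d^2 + 8.94*d + 1.94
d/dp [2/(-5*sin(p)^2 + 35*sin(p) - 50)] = 2*(2*sin(p) - 7)*cos(p)/(5*(sin(p)^2 - 7*sin(p) + 10)^2)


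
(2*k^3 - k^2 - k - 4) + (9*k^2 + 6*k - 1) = 2*k^3 + 8*k^2 + 5*k - 5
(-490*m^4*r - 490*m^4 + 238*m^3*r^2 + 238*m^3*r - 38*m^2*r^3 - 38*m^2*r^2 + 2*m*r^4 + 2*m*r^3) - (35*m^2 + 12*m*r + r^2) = -490*m^4*r - 490*m^4 + 238*m^3*r^2 + 238*m^3*r - 38*m^2*r^3 - 38*m^2*r^2 - 35*m^2 + 2*m*r^4 + 2*m*r^3 - 12*m*r - r^2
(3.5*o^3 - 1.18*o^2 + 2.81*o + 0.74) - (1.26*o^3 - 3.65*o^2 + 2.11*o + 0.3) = 2.24*o^3 + 2.47*o^2 + 0.7*o + 0.44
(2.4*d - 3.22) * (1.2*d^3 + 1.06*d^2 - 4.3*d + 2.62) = 2.88*d^4 - 1.32*d^3 - 13.7332*d^2 + 20.134*d - 8.4364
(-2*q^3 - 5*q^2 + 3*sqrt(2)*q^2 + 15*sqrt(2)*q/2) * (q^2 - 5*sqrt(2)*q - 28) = -2*q^5 - 5*q^4 + 13*sqrt(2)*q^4 + 26*q^3 + 65*sqrt(2)*q^3/2 - 84*sqrt(2)*q^2 + 65*q^2 - 210*sqrt(2)*q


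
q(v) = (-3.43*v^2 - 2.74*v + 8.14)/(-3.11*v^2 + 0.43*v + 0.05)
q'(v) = (-6.86*v - 2.74)/(-3.11*v^2 + 0.43*v + 0.05) + (6.22*v - 0.43)*(-3.43*v^2 - 2.74*v + 8.14)/(-3.11*v^2 + 0.43*v + 0.05)^2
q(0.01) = 150.26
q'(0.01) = -1075.65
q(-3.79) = 0.66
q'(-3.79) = -0.16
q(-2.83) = 0.44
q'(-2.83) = -0.33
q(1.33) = 0.32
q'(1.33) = 1.91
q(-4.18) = 0.72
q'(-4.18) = -0.12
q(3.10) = 1.17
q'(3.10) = 0.07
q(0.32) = -52.82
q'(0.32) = 667.50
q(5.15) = 1.21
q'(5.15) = -0.00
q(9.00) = 1.19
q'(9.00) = -0.01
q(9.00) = 1.19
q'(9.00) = -0.01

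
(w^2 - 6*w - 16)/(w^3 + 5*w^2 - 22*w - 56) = (w - 8)/(w^2 + 3*w - 28)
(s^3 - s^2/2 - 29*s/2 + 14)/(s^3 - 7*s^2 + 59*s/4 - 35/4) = 2*(s + 4)/(2*s - 5)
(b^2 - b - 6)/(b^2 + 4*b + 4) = (b - 3)/(b + 2)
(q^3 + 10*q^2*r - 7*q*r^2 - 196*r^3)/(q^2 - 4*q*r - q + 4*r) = (q^2 + 14*q*r + 49*r^2)/(q - 1)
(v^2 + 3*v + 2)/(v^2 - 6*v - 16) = (v + 1)/(v - 8)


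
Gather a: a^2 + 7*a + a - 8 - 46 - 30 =a^2 + 8*a - 84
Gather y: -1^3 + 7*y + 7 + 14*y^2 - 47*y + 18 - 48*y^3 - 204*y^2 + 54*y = -48*y^3 - 190*y^2 + 14*y + 24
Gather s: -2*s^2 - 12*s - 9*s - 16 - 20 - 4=-2*s^2 - 21*s - 40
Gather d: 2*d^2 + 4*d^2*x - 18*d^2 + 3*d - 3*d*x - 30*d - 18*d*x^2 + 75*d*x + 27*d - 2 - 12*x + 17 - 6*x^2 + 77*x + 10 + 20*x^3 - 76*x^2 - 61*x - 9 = d^2*(4*x - 16) + d*(-18*x^2 + 72*x) + 20*x^3 - 82*x^2 + 4*x + 16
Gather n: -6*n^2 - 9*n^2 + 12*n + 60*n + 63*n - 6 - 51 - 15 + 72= -15*n^2 + 135*n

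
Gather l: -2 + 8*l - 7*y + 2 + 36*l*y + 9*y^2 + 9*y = l*(36*y + 8) + 9*y^2 + 2*y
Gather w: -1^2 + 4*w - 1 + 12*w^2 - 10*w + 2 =12*w^2 - 6*w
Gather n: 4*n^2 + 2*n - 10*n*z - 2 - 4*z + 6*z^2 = 4*n^2 + n*(2 - 10*z) + 6*z^2 - 4*z - 2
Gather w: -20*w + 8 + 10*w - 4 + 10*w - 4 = 0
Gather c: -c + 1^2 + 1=2 - c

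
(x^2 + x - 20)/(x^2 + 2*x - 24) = (x + 5)/(x + 6)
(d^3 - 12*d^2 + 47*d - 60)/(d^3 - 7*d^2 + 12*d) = (d - 5)/d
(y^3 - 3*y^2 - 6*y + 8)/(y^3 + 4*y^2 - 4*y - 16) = (y^2 - 5*y + 4)/(y^2 + 2*y - 8)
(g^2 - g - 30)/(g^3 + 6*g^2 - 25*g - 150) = (g - 6)/(g^2 + g - 30)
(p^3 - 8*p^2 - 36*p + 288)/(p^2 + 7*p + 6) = (p^2 - 14*p + 48)/(p + 1)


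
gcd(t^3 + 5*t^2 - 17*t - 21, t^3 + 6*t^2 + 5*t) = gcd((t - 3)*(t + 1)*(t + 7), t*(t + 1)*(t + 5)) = t + 1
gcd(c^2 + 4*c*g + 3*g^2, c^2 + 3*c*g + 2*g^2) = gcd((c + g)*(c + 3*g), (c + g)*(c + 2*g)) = c + g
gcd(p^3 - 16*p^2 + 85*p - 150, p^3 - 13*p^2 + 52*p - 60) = p^2 - 11*p + 30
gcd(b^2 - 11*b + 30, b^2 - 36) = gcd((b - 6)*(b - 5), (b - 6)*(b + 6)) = b - 6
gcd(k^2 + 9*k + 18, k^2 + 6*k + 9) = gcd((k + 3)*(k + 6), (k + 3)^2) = k + 3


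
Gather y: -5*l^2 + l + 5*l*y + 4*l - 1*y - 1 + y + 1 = -5*l^2 + 5*l*y + 5*l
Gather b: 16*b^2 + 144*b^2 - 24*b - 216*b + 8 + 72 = 160*b^2 - 240*b + 80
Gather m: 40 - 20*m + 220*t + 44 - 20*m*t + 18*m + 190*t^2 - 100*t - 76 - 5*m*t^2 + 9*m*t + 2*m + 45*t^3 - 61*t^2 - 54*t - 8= m*(-5*t^2 - 11*t) + 45*t^3 + 129*t^2 + 66*t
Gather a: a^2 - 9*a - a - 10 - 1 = a^2 - 10*a - 11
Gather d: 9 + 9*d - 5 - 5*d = 4*d + 4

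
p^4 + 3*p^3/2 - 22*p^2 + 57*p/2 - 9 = (p - 3)*(p - 1)*(p - 1/2)*(p + 6)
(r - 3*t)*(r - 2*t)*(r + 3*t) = r^3 - 2*r^2*t - 9*r*t^2 + 18*t^3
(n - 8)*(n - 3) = n^2 - 11*n + 24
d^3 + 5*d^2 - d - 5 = (d - 1)*(d + 1)*(d + 5)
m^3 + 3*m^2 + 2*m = m*(m + 1)*(m + 2)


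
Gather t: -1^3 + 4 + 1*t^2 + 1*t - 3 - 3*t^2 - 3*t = -2*t^2 - 2*t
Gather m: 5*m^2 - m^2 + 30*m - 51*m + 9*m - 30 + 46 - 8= 4*m^2 - 12*m + 8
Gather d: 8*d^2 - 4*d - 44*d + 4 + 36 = 8*d^2 - 48*d + 40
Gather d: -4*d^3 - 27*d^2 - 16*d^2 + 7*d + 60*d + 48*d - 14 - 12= -4*d^3 - 43*d^2 + 115*d - 26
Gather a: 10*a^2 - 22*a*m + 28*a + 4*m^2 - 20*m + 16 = 10*a^2 + a*(28 - 22*m) + 4*m^2 - 20*m + 16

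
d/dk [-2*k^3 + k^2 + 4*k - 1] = -6*k^2 + 2*k + 4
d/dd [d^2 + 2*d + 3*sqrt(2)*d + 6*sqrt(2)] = 2*d + 2 + 3*sqrt(2)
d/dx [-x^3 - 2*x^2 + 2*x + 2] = -3*x^2 - 4*x + 2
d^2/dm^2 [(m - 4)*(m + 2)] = 2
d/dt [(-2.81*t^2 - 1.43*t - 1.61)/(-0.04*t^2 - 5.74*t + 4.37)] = (16.0722*t^2 - 24.6882*t - 15.4905)/(0.0016*t^4 + 0.4592*t^3 + 32.598*t^2 - 50.1676*t + 19.0969)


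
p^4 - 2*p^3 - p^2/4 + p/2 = p*(p - 2)*(p - 1/2)*(p + 1/2)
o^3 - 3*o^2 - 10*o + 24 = (o - 4)*(o - 2)*(o + 3)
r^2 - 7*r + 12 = (r - 4)*(r - 3)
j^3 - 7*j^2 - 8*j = j*(j - 8)*(j + 1)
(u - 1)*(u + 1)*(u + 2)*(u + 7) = u^4 + 9*u^3 + 13*u^2 - 9*u - 14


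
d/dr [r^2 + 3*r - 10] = 2*r + 3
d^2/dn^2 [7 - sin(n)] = sin(n)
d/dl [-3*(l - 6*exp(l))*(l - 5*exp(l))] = 33*l*exp(l) - 6*l - 180*exp(2*l) + 33*exp(l)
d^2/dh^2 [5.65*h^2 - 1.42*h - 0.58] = 11.3000000000000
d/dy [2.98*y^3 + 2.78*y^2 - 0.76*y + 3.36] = 8.94*y^2 + 5.56*y - 0.76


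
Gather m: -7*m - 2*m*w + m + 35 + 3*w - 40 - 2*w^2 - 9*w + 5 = m*(-2*w - 6) - 2*w^2 - 6*w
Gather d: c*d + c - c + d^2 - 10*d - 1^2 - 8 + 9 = d^2 + d*(c - 10)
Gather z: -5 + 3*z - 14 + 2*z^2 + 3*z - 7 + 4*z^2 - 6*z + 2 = 6*z^2 - 24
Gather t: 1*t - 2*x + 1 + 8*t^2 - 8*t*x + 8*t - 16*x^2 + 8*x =8*t^2 + t*(9 - 8*x) - 16*x^2 + 6*x + 1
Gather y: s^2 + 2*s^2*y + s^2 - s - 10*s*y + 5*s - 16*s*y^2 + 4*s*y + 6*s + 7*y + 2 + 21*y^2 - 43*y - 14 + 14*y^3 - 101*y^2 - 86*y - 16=2*s^2 + 10*s + 14*y^3 + y^2*(-16*s - 80) + y*(2*s^2 - 6*s - 122) - 28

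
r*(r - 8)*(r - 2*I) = r^3 - 8*r^2 - 2*I*r^2 + 16*I*r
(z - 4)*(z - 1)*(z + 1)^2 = z^4 - 3*z^3 - 5*z^2 + 3*z + 4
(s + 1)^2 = s^2 + 2*s + 1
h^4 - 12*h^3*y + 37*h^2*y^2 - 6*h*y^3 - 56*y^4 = (h - 7*y)*(h - 4*y)*(h - 2*y)*(h + y)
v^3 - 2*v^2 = v^2*(v - 2)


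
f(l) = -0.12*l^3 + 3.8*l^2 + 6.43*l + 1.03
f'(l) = -0.36*l^2 + 7.6*l + 6.43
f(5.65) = 137.02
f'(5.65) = 37.88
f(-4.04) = 44.99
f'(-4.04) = -30.15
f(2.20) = 32.29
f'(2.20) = 21.41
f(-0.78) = -1.62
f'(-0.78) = 0.28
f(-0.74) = -1.60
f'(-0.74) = 0.61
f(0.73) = 7.70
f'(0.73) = 11.79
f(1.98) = 27.73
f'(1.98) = 20.07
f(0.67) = 7.01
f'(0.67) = 11.36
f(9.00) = 279.22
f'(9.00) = 45.67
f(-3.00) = 19.18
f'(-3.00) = -19.61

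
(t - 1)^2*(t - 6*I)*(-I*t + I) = -I*t^4 - 6*t^3 + 3*I*t^3 + 18*t^2 - 3*I*t^2 - 18*t + I*t + 6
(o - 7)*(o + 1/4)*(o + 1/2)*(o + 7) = o^4 + 3*o^3/4 - 391*o^2/8 - 147*o/4 - 49/8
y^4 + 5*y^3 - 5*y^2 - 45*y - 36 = (y - 3)*(y + 1)*(y + 3)*(y + 4)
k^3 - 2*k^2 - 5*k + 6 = (k - 3)*(k - 1)*(k + 2)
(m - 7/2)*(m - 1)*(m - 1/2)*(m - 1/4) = m^4 - 21*m^3/4 + 7*m^2 - 51*m/16 + 7/16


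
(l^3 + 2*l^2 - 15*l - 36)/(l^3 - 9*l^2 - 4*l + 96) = (l + 3)/(l - 8)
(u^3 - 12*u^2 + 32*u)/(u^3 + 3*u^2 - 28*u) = (u - 8)/(u + 7)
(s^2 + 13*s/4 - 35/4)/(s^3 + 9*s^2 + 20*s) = (s - 7/4)/(s*(s + 4))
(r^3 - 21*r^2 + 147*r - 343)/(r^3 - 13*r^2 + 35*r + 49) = (r - 7)/(r + 1)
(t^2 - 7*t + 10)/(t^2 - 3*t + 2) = (t - 5)/(t - 1)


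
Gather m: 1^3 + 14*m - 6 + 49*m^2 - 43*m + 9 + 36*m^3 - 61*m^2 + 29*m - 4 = 36*m^3 - 12*m^2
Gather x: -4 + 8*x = 8*x - 4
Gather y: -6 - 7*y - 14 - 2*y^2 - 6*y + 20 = -2*y^2 - 13*y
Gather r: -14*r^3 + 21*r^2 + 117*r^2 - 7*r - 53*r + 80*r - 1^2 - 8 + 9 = -14*r^3 + 138*r^2 + 20*r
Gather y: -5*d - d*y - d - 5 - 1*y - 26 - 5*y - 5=-6*d + y*(-d - 6) - 36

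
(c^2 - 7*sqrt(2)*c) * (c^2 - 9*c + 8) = c^4 - 7*sqrt(2)*c^3 - 9*c^3 + 8*c^2 + 63*sqrt(2)*c^2 - 56*sqrt(2)*c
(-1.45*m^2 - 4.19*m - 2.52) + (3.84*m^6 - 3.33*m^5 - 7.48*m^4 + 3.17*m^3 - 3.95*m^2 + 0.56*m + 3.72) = 3.84*m^6 - 3.33*m^5 - 7.48*m^4 + 3.17*m^3 - 5.4*m^2 - 3.63*m + 1.2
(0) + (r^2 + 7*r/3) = r^2 + 7*r/3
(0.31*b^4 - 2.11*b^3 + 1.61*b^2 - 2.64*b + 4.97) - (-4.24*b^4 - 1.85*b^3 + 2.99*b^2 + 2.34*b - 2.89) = 4.55*b^4 - 0.26*b^3 - 1.38*b^2 - 4.98*b + 7.86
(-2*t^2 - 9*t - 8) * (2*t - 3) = -4*t^3 - 12*t^2 + 11*t + 24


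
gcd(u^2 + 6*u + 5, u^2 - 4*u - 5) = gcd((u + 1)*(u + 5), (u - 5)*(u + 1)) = u + 1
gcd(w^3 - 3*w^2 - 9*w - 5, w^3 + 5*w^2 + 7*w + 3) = w^2 + 2*w + 1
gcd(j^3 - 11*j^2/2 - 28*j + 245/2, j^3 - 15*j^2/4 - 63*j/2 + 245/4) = j^2 - 2*j - 35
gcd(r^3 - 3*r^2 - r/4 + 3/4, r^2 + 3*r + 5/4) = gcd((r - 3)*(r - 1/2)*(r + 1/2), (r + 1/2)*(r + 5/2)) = r + 1/2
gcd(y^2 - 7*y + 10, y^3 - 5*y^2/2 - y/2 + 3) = y - 2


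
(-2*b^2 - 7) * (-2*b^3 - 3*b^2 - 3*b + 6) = 4*b^5 + 6*b^4 + 20*b^3 + 9*b^2 + 21*b - 42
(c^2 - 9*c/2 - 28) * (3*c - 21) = 3*c^3 - 69*c^2/2 + 21*c/2 + 588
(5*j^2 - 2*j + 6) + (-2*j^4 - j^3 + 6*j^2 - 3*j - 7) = -2*j^4 - j^3 + 11*j^2 - 5*j - 1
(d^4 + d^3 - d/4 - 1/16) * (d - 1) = d^5 - d^3 - d^2/4 + 3*d/16 + 1/16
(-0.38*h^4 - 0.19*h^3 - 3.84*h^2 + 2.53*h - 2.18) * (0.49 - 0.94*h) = 0.3572*h^5 - 0.00760000000000002*h^4 + 3.5165*h^3 - 4.2598*h^2 + 3.2889*h - 1.0682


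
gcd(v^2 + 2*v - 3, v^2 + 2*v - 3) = v^2 + 2*v - 3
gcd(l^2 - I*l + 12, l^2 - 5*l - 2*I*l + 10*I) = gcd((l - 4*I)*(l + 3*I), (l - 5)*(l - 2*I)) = 1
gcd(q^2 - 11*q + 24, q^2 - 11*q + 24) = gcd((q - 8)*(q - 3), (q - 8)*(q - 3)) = q^2 - 11*q + 24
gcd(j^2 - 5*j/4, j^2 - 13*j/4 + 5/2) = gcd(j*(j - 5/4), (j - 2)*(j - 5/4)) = j - 5/4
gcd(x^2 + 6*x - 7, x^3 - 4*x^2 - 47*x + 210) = x + 7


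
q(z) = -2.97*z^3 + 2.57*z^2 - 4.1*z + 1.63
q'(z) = -8.91*z^2 + 5.14*z - 4.1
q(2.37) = -33.19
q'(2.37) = -41.96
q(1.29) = -5.76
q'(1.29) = -12.30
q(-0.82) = 8.36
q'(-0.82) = -14.31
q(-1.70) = 30.62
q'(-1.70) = -38.59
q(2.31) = -30.74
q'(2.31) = -39.77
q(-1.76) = 33.00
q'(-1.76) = -40.75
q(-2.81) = 99.34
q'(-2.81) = -88.90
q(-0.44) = 4.18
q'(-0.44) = -8.09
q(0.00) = 1.63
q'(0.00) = -4.10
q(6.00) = -571.97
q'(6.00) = -294.02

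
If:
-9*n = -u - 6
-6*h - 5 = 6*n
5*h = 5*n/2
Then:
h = -5/18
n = -5/9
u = -11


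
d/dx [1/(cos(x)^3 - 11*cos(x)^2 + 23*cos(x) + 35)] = (3*cos(x)^2 - 22*cos(x) + 23)*sin(x)/(cos(x)^3 - 11*cos(x)^2 + 23*cos(x) + 35)^2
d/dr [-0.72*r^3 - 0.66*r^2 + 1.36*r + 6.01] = -2.16*r^2 - 1.32*r + 1.36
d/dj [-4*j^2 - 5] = -8*j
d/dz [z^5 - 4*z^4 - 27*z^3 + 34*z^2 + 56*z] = 5*z^4 - 16*z^3 - 81*z^2 + 68*z + 56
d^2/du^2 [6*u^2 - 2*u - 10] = 12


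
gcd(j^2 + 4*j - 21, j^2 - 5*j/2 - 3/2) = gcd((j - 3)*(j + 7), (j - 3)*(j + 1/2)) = j - 3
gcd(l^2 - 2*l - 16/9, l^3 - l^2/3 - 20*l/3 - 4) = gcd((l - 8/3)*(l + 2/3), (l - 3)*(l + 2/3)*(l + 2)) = l + 2/3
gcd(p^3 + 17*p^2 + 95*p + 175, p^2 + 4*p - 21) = p + 7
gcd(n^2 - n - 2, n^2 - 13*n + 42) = 1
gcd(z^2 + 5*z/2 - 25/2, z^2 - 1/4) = 1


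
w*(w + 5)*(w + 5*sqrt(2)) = w^3 + 5*w^2 + 5*sqrt(2)*w^2 + 25*sqrt(2)*w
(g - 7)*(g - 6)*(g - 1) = g^3 - 14*g^2 + 55*g - 42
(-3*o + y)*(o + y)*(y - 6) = -3*o^2*y + 18*o^2 - 2*o*y^2 + 12*o*y + y^3 - 6*y^2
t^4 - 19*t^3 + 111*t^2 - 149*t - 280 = (t - 8)*(t - 7)*(t - 5)*(t + 1)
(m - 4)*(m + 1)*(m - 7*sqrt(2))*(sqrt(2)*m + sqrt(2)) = sqrt(2)*m^4 - 14*m^3 - 2*sqrt(2)*m^3 - 7*sqrt(2)*m^2 + 28*m^2 - 4*sqrt(2)*m + 98*m + 56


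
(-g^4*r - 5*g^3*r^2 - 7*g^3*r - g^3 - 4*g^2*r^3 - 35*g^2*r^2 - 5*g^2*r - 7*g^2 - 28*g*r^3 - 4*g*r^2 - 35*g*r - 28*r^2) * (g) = -g^5*r - 5*g^4*r^2 - 7*g^4*r - g^4 - 4*g^3*r^3 - 35*g^3*r^2 - 5*g^3*r - 7*g^3 - 28*g^2*r^3 - 4*g^2*r^2 - 35*g^2*r - 28*g*r^2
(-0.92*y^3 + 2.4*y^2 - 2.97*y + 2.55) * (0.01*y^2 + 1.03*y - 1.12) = -0.0092*y^5 - 0.9236*y^4 + 3.4727*y^3 - 5.7216*y^2 + 5.9529*y - 2.856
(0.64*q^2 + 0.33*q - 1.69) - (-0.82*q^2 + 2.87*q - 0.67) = 1.46*q^2 - 2.54*q - 1.02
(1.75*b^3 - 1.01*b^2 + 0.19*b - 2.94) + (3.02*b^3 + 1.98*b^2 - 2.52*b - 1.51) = 4.77*b^3 + 0.97*b^2 - 2.33*b - 4.45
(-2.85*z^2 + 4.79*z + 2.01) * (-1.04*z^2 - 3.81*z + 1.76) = 2.964*z^4 + 5.8769*z^3 - 25.3563*z^2 + 0.772300000000001*z + 3.5376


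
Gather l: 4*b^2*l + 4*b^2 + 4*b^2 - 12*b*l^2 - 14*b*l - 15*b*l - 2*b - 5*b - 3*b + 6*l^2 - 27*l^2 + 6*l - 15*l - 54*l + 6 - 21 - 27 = 8*b^2 - 10*b + l^2*(-12*b - 21) + l*(4*b^2 - 29*b - 63) - 42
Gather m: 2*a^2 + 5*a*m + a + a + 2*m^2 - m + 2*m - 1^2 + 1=2*a^2 + 2*a + 2*m^2 + m*(5*a + 1)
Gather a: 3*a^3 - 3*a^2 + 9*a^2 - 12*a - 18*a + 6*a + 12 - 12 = 3*a^3 + 6*a^2 - 24*a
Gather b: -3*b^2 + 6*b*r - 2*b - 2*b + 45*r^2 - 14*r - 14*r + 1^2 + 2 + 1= -3*b^2 + b*(6*r - 4) + 45*r^2 - 28*r + 4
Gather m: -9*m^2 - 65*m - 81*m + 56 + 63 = -9*m^2 - 146*m + 119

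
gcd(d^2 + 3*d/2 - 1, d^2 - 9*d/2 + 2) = d - 1/2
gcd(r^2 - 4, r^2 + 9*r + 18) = 1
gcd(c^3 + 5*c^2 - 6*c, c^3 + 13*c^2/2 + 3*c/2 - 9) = c^2 + 5*c - 6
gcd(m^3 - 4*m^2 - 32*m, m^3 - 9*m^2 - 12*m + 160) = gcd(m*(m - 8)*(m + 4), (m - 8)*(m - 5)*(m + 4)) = m^2 - 4*m - 32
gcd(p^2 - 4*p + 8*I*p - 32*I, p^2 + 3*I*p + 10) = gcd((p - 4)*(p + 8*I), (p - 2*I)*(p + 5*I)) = 1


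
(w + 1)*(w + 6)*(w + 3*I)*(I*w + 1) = I*w^4 - 2*w^3 + 7*I*w^3 - 14*w^2 + 9*I*w^2 - 12*w + 21*I*w + 18*I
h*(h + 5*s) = h^2 + 5*h*s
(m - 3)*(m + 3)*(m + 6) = m^3 + 6*m^2 - 9*m - 54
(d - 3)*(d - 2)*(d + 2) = d^3 - 3*d^2 - 4*d + 12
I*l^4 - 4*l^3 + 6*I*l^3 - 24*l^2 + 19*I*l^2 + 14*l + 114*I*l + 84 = (l + 6)*(l - 2*I)*(l + 7*I)*(I*l + 1)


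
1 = 1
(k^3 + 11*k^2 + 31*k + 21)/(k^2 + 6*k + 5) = (k^2 + 10*k + 21)/(k + 5)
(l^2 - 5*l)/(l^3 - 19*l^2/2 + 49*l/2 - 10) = 2*l/(2*l^2 - 9*l + 4)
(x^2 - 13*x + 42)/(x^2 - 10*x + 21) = (x - 6)/(x - 3)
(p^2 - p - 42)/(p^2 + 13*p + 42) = (p - 7)/(p + 7)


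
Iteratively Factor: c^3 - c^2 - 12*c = (c)*(c^2 - c - 12) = c*(c - 4)*(c + 3)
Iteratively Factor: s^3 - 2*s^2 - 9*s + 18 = (s + 3)*(s^2 - 5*s + 6) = (s - 2)*(s + 3)*(s - 3)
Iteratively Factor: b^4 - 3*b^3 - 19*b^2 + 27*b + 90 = (b - 5)*(b^3 + 2*b^2 - 9*b - 18) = (b - 5)*(b - 3)*(b^2 + 5*b + 6) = (b - 5)*(b - 3)*(b + 2)*(b + 3)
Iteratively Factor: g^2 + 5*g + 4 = (g + 1)*(g + 4)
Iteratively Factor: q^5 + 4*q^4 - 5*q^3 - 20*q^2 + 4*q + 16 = (q - 2)*(q^4 + 6*q^3 + 7*q^2 - 6*q - 8) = (q - 2)*(q + 2)*(q^3 + 4*q^2 - q - 4) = (q - 2)*(q - 1)*(q + 2)*(q^2 + 5*q + 4) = (q - 2)*(q - 1)*(q + 2)*(q + 4)*(q + 1)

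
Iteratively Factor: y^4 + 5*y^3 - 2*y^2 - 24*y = (y)*(y^3 + 5*y^2 - 2*y - 24) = y*(y + 4)*(y^2 + y - 6) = y*(y - 2)*(y + 4)*(y + 3)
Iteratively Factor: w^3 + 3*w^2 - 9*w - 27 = (w + 3)*(w^2 - 9) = (w - 3)*(w + 3)*(w + 3)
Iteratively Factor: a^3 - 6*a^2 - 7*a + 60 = (a - 5)*(a^2 - a - 12) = (a - 5)*(a + 3)*(a - 4)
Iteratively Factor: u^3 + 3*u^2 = (u)*(u^2 + 3*u) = u^2*(u + 3)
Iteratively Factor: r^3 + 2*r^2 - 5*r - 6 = (r + 1)*(r^2 + r - 6) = (r + 1)*(r + 3)*(r - 2)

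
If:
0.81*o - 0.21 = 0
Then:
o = 0.26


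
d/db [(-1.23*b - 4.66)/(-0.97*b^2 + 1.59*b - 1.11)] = (-1.1931*b^2 - 9.0404*b + 8.7747)/(0.9409*b^4 - 3.0846*b^3 + 4.6815*b^2 - 3.5298*b + 1.2321)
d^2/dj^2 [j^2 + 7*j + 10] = 2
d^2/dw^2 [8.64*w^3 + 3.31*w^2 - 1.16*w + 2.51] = 51.84*w + 6.62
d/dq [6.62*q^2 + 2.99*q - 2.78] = 13.24*q + 2.99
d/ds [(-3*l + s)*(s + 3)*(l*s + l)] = l*(-6*l*s - 12*l + 3*s^2 + 8*s + 3)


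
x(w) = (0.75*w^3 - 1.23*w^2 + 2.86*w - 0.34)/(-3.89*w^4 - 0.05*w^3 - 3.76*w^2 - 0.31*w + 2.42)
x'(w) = (2.25*w^2 - 2.46*w + 2.86)/(-3.89*w^4 - 0.05*w^3 - 3.76*w^2 - 0.31*w + 2.42) + (0.75*w^3 - 1.23*w^2 + 2.86*w - 0.34)*(15.56*w^3 + 0.15*w^2 + 7.52*w + 0.31)/(-3.89*w^4 - 0.05*w^3 - 3.76*w^2 - 0.31*w + 2.42)^2 = (2.9175*w^6 - 9.5694*w^5 + 30.4947*w^4 - 5.4694*w^3 + 16.5289*w^2 - 8.51*w + 6.8158)/(15.1321*w^8 + 0.389*w^7 + 29.2553*w^6 + 2.7878*w^5 - 4.659*w^4 + 2.0892*w^3 - 18.1023*w^2 - 1.5004*w + 5.8564)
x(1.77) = -0.10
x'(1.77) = 0.10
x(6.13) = -0.03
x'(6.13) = 0.00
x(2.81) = -0.05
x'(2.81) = 0.02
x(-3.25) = 0.10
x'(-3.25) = 0.05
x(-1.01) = 1.03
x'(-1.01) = 3.18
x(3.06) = -0.05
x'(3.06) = 0.02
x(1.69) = -0.11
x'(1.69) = 0.12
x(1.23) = -0.21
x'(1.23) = 0.40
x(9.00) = -0.02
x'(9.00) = 0.00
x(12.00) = -0.01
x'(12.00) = 0.00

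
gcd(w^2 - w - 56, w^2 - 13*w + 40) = w - 8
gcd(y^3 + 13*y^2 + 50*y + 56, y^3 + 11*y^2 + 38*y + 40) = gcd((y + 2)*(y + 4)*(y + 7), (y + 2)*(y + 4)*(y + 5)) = y^2 + 6*y + 8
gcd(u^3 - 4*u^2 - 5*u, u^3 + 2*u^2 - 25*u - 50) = u - 5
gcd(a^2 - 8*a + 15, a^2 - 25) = a - 5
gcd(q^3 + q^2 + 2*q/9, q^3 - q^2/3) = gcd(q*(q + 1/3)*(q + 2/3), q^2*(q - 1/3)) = q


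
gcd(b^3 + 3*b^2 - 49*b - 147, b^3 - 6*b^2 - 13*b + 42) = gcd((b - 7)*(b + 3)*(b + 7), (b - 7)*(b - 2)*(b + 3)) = b^2 - 4*b - 21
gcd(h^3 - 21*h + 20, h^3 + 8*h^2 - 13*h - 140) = h^2 + h - 20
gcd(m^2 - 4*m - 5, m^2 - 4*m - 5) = m^2 - 4*m - 5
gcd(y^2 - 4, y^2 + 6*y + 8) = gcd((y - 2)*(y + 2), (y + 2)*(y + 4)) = y + 2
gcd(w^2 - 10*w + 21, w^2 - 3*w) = w - 3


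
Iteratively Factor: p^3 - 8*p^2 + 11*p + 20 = (p + 1)*(p^2 - 9*p + 20) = (p - 4)*(p + 1)*(p - 5)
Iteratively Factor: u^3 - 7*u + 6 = (u - 1)*(u^2 + u - 6) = (u - 2)*(u - 1)*(u + 3)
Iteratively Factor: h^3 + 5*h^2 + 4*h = (h + 1)*(h^2 + 4*h) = (h + 1)*(h + 4)*(h)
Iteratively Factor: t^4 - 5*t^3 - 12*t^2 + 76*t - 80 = (t - 2)*(t^3 - 3*t^2 - 18*t + 40) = (t - 2)^2*(t^2 - t - 20) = (t - 2)^2*(t + 4)*(t - 5)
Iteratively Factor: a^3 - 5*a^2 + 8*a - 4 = (a - 2)*(a^2 - 3*a + 2) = (a - 2)^2*(a - 1)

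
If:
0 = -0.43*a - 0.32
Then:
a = -0.74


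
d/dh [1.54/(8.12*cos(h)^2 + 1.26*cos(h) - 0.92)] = (25.0096*cos(h) + 1.9404)*sin(h)/(8.12*cos(h)^2 + 1.26*cos(h) - 0.92)^2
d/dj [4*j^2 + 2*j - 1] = 8*j + 2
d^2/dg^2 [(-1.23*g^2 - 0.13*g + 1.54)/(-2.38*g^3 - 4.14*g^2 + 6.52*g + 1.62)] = (13.934424*g^6 + 4.41823199999999*g^5 + 17.527272*g^4 - 101.496256*g^3 + 40.5236400000001*g^2 + 219.019032*g - 147.879176)/(13.481272*g^9 + 70.351848*g^8 + 11.58108*g^7 - 342.028224*g^6 - 127.499424*g^5 + 595.511784*g^4 + 3.94042400000006*g^3 - 174.005496*g^2 - 51.333264*g - 4.251528)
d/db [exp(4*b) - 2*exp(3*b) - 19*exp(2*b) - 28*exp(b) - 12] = (4*exp(3*b) - 6*exp(2*b) - 38*exp(b) - 28)*exp(b)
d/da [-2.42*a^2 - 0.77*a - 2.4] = -4.84*a - 0.77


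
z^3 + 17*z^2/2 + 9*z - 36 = (z - 3/2)*(z + 4)*(z + 6)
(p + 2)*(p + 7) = p^2 + 9*p + 14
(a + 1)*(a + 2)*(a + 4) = a^3 + 7*a^2 + 14*a + 8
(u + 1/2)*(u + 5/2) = u^2 + 3*u + 5/4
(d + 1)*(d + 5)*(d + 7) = d^3 + 13*d^2 + 47*d + 35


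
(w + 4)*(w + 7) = w^2 + 11*w + 28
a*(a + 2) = a^2 + 2*a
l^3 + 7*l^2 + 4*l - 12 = (l - 1)*(l + 2)*(l + 6)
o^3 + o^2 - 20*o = o*(o - 4)*(o + 5)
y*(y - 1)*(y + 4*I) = y^3 - y^2 + 4*I*y^2 - 4*I*y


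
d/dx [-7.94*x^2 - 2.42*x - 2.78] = -15.88*x - 2.42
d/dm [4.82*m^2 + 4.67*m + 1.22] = 9.64*m + 4.67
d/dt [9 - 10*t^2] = -20*t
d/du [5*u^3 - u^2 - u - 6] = 15*u^2 - 2*u - 1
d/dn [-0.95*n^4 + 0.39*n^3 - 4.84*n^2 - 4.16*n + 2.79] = -3.8*n^3 + 1.17*n^2 - 9.68*n - 4.16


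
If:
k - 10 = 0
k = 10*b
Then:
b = 1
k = 10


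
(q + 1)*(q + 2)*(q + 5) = q^3 + 8*q^2 + 17*q + 10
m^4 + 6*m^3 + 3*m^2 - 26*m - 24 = (m - 2)*(m + 1)*(m + 3)*(m + 4)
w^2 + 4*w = w*(w + 4)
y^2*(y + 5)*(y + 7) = y^4 + 12*y^3 + 35*y^2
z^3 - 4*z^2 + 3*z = z*(z - 3)*(z - 1)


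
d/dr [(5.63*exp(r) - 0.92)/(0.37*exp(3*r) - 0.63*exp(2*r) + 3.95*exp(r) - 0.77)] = (-4.1662*exp(3*r) + 4.5681*exp(2*r) - 1.1592*exp(r) - 0.701099999999999)*exp(r)/(0.1369*exp(6*r) - 0.4662*exp(5*r) + 3.3199*exp(4*r) - 5.5468*exp(3*r) + 16.5727*exp(2*r) - 6.083*exp(r) + 0.5929)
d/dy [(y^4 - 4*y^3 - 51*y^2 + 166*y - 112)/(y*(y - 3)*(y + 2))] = (y^6 - 2*y^5 + 37*y^4 - 284*y^3 + 808*y^2 - 224*y - 672)/(y^2*(y^4 - 2*y^3 - 11*y^2 + 12*y + 36))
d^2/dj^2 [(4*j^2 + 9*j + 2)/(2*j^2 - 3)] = 12*(6*j^3 + 16*j^2 + 27*j + 8)/(8*j^6 - 36*j^4 + 54*j^2 - 27)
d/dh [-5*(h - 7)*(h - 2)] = 45 - 10*h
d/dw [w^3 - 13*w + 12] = 3*w^2 - 13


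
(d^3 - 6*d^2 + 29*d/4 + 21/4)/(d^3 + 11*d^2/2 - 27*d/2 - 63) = (2*d^2 - 5*d - 3)/(2*(d^2 + 9*d + 18))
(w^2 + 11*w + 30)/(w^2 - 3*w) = (w^2 + 11*w + 30)/(w*(w - 3))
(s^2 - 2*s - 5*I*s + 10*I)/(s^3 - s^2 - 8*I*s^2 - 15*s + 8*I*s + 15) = (s - 2)/(s^2 - s*(1 + 3*I) + 3*I)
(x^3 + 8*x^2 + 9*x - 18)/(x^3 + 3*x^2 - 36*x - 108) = (x - 1)/(x - 6)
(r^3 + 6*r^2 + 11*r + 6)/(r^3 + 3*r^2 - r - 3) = (r + 2)/(r - 1)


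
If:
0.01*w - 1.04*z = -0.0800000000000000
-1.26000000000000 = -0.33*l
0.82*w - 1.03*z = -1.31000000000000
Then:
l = 3.82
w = -1.52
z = 0.06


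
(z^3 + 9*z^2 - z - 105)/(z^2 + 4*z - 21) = z + 5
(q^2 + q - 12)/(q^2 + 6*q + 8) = (q - 3)/(q + 2)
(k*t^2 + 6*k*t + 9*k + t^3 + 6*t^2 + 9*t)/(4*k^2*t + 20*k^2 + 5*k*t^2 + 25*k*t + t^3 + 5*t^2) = (t^2 + 6*t + 9)/(4*k*t + 20*k + t^2 + 5*t)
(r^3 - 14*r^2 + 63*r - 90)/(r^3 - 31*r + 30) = (r^2 - 9*r + 18)/(r^2 + 5*r - 6)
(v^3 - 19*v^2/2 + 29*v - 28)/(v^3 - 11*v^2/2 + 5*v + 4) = (2*v - 7)/(2*v + 1)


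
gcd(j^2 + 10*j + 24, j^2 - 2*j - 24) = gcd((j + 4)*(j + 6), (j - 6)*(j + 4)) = j + 4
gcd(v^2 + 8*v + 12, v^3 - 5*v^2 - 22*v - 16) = v + 2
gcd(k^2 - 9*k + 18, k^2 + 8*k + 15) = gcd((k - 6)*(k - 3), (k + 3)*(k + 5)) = 1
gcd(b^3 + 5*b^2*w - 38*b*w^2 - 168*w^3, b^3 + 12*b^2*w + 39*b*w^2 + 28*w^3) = b^2 + 11*b*w + 28*w^2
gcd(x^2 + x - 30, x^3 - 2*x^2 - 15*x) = x - 5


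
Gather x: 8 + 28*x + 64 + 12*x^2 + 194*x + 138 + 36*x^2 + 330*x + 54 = 48*x^2 + 552*x + 264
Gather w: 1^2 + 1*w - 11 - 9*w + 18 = 8 - 8*w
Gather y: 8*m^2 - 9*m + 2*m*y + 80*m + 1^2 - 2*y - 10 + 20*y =8*m^2 + 71*m + y*(2*m + 18) - 9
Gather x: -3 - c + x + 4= -c + x + 1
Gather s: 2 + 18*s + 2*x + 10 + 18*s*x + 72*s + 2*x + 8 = s*(18*x + 90) + 4*x + 20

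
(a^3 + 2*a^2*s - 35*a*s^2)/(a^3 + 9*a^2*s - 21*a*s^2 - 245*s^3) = a/(a + 7*s)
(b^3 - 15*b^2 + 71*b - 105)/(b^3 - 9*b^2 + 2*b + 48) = (b^2 - 12*b + 35)/(b^2 - 6*b - 16)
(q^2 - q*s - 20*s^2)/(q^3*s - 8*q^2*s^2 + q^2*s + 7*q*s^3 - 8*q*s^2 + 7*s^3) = (q^2 - q*s - 20*s^2)/(s*(q^3 - 8*q^2*s + q^2 + 7*q*s^2 - 8*q*s + 7*s^2))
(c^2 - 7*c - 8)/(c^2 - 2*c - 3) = (c - 8)/(c - 3)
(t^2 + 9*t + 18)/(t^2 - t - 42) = (t + 3)/(t - 7)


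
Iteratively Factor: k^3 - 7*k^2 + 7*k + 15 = (k + 1)*(k^2 - 8*k + 15) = (k - 3)*(k + 1)*(k - 5)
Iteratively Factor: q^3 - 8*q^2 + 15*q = (q)*(q^2 - 8*q + 15) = q*(q - 5)*(q - 3)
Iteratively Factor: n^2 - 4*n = (n)*(n - 4)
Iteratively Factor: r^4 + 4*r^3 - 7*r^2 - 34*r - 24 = (r + 1)*(r^3 + 3*r^2 - 10*r - 24) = (r - 3)*(r + 1)*(r^2 + 6*r + 8) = (r - 3)*(r + 1)*(r + 2)*(r + 4)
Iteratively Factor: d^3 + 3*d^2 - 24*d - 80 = (d - 5)*(d^2 + 8*d + 16) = (d - 5)*(d + 4)*(d + 4)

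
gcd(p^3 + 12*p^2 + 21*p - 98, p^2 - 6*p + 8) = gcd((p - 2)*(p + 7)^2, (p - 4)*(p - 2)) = p - 2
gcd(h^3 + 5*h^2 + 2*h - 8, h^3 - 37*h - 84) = h + 4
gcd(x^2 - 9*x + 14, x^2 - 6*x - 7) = x - 7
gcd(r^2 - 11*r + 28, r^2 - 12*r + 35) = r - 7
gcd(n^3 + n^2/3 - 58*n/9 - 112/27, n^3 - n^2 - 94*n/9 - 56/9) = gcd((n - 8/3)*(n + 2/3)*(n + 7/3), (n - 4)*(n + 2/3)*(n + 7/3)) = n^2 + 3*n + 14/9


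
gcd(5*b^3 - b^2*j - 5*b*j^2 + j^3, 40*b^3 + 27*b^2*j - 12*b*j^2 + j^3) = 5*b^2 + 4*b*j - j^2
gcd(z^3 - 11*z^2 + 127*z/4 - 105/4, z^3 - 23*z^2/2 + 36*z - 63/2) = z^2 - 17*z/2 + 21/2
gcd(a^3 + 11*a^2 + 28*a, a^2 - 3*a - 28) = a + 4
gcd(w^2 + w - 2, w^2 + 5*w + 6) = w + 2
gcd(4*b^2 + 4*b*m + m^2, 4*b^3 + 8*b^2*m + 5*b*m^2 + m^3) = 4*b^2 + 4*b*m + m^2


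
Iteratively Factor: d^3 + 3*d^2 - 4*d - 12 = (d + 2)*(d^2 + d - 6) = (d - 2)*(d + 2)*(d + 3)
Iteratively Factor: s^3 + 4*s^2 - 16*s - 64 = (s + 4)*(s^2 - 16) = (s - 4)*(s + 4)*(s + 4)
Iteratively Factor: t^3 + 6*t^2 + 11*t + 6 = (t + 3)*(t^2 + 3*t + 2) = (t + 1)*(t + 3)*(t + 2)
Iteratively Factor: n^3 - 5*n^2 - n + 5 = (n + 1)*(n^2 - 6*n + 5) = (n - 5)*(n + 1)*(n - 1)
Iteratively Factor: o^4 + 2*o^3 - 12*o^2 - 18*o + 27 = (o + 3)*(o^3 - o^2 - 9*o + 9) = (o + 3)^2*(o^2 - 4*o + 3) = (o - 3)*(o + 3)^2*(o - 1)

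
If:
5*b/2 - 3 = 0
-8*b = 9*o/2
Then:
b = 6/5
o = -32/15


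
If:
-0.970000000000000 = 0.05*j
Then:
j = -19.40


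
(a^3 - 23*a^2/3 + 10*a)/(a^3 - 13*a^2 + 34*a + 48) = a*(3*a - 5)/(3*(a^2 - 7*a - 8))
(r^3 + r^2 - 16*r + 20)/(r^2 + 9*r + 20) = (r^2 - 4*r + 4)/(r + 4)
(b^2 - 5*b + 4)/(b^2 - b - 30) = (-b^2 + 5*b - 4)/(-b^2 + b + 30)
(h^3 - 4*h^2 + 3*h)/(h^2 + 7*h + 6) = h*(h^2 - 4*h + 3)/(h^2 + 7*h + 6)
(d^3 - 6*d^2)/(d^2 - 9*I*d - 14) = d^2*(6 - d)/(-d^2 + 9*I*d + 14)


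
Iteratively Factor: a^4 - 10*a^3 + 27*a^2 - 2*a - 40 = (a + 1)*(a^3 - 11*a^2 + 38*a - 40) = (a - 2)*(a + 1)*(a^2 - 9*a + 20) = (a - 5)*(a - 2)*(a + 1)*(a - 4)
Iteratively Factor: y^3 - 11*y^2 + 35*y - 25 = (y - 5)*(y^2 - 6*y + 5) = (y - 5)^2*(y - 1)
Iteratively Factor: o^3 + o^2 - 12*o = (o + 4)*(o^2 - 3*o) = o*(o + 4)*(o - 3)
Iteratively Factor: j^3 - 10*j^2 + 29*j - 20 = (j - 5)*(j^2 - 5*j + 4) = (j - 5)*(j - 1)*(j - 4)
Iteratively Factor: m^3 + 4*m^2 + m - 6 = (m - 1)*(m^2 + 5*m + 6) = (m - 1)*(m + 2)*(m + 3)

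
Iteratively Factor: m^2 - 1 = (m + 1)*(m - 1)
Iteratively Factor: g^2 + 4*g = (g + 4)*(g)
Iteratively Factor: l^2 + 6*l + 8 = (l + 2)*(l + 4)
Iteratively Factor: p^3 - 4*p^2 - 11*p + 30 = (p - 5)*(p^2 + p - 6) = (p - 5)*(p + 3)*(p - 2)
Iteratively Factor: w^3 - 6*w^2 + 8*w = (w - 4)*(w^2 - 2*w) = (w - 4)*(w - 2)*(w)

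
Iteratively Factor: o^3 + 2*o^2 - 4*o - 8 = (o + 2)*(o^2 - 4) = (o + 2)^2*(o - 2)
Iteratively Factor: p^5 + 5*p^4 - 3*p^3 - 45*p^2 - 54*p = (p - 3)*(p^4 + 8*p^3 + 21*p^2 + 18*p) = p*(p - 3)*(p^3 + 8*p^2 + 21*p + 18) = p*(p - 3)*(p + 3)*(p^2 + 5*p + 6) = p*(p - 3)*(p + 2)*(p + 3)*(p + 3)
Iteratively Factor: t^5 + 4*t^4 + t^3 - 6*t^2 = (t - 1)*(t^4 + 5*t^3 + 6*t^2) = (t - 1)*(t + 2)*(t^3 + 3*t^2) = t*(t - 1)*(t + 2)*(t^2 + 3*t) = t*(t - 1)*(t + 2)*(t + 3)*(t)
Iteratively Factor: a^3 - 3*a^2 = (a - 3)*(a^2) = a*(a - 3)*(a)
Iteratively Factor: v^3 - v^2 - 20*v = (v)*(v^2 - v - 20) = v*(v + 4)*(v - 5)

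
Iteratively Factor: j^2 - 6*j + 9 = (j - 3)*(j - 3)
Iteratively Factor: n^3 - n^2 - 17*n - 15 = (n + 1)*(n^2 - 2*n - 15) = (n - 5)*(n + 1)*(n + 3)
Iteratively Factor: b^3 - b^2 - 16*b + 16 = (b - 1)*(b^2 - 16) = (b - 4)*(b - 1)*(b + 4)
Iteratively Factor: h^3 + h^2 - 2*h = (h - 1)*(h^2 + 2*h) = h*(h - 1)*(h + 2)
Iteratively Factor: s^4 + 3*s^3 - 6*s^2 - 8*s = (s + 1)*(s^3 + 2*s^2 - 8*s) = (s + 1)*(s + 4)*(s^2 - 2*s) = (s - 2)*(s + 1)*(s + 4)*(s)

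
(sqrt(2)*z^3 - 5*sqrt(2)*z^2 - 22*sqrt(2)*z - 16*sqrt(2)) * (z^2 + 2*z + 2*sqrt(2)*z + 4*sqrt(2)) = sqrt(2)*z^5 - 3*sqrt(2)*z^4 + 4*z^4 - 32*sqrt(2)*z^3 - 12*z^3 - 128*z^2 - 60*sqrt(2)*z^2 - 240*z - 32*sqrt(2)*z - 128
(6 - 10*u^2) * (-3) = 30*u^2 - 18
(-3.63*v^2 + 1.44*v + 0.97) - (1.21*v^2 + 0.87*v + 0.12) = -4.84*v^2 + 0.57*v + 0.85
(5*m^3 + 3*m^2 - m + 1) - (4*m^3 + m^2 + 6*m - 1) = m^3 + 2*m^2 - 7*m + 2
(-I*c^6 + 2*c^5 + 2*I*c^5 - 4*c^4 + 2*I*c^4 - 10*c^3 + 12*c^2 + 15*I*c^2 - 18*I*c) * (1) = -I*c^6 + 2*c^5 + 2*I*c^5 - 4*c^4 + 2*I*c^4 - 10*c^3 + 12*c^2 + 15*I*c^2 - 18*I*c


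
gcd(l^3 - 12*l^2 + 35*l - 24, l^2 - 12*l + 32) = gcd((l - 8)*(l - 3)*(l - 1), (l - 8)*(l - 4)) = l - 8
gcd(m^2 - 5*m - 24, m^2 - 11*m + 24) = m - 8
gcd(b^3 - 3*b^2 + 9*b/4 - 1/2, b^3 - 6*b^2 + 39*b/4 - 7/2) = b^2 - 5*b/2 + 1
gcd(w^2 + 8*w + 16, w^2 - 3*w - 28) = w + 4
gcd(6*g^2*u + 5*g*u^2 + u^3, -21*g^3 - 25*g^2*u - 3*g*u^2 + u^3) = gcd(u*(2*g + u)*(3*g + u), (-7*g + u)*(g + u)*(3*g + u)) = 3*g + u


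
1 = 1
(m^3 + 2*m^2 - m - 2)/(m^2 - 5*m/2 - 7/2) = 2*(m^2 + m - 2)/(2*m - 7)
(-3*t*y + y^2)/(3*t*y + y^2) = (-3*t + y)/(3*t + y)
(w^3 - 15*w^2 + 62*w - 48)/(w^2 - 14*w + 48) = w - 1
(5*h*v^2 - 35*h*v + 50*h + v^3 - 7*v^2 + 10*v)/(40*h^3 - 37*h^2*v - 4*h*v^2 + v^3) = (v^2 - 7*v + 10)/(8*h^2 - 9*h*v + v^2)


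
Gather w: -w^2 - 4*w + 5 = -w^2 - 4*w + 5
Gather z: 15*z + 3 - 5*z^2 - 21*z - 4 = -5*z^2 - 6*z - 1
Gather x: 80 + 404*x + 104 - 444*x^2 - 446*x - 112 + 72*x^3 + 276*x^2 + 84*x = 72*x^3 - 168*x^2 + 42*x + 72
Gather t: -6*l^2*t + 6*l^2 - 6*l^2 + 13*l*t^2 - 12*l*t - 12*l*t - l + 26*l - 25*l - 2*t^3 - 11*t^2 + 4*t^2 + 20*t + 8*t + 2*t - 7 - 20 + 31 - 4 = -2*t^3 + t^2*(13*l - 7) + t*(-6*l^2 - 24*l + 30)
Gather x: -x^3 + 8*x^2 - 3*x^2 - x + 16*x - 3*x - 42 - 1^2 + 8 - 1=-x^3 + 5*x^2 + 12*x - 36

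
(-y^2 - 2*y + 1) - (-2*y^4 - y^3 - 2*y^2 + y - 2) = 2*y^4 + y^3 + y^2 - 3*y + 3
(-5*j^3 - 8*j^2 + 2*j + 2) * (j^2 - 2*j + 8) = -5*j^5 + 2*j^4 - 22*j^3 - 66*j^2 + 12*j + 16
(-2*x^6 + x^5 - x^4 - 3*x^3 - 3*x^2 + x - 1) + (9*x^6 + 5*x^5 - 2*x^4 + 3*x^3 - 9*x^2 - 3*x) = 7*x^6 + 6*x^5 - 3*x^4 - 12*x^2 - 2*x - 1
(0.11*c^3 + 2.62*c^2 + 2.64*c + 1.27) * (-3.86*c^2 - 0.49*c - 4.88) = -0.4246*c^5 - 10.1671*c^4 - 12.011*c^3 - 18.9814*c^2 - 13.5055*c - 6.1976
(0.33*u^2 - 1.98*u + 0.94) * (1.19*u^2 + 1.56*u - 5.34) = 0.3927*u^4 - 1.8414*u^3 - 3.7324*u^2 + 12.0396*u - 5.0196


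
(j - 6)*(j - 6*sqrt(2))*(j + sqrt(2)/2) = j^3 - 11*sqrt(2)*j^2/2 - 6*j^2 - 6*j + 33*sqrt(2)*j + 36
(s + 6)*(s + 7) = s^2 + 13*s + 42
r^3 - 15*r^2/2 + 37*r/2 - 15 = (r - 3)*(r - 5/2)*(r - 2)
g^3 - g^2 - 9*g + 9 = (g - 3)*(g - 1)*(g + 3)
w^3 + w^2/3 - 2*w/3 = w*(w - 2/3)*(w + 1)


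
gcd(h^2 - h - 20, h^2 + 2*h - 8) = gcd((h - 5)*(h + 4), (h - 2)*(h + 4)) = h + 4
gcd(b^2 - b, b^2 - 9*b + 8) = b - 1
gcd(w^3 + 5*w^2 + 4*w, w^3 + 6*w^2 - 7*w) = w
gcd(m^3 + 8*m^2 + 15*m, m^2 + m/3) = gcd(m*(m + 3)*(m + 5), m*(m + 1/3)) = m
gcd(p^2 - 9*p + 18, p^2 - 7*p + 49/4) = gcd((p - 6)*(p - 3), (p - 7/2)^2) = 1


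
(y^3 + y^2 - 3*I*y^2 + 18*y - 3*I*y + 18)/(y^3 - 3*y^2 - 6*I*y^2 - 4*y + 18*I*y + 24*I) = (y + 3*I)/(y - 4)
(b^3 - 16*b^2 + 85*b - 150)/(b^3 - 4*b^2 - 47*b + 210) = (b - 5)/(b + 7)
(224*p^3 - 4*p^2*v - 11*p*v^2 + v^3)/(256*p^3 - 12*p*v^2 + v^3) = (7*p - v)/(8*p - v)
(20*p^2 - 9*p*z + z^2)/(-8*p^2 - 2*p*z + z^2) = (-5*p + z)/(2*p + z)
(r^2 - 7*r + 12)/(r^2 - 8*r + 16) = (r - 3)/(r - 4)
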